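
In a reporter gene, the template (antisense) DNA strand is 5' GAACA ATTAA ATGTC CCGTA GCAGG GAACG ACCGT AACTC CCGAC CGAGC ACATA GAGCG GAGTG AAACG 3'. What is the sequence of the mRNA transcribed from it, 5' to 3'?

5'-CGUUUCACUCCGCUCUAUGUGCUCGGUCGGGAGUUACGGUCGUUCCCUGCUACGGGACAUUUAAUUGUUC-3'

The mRNA has the sequence of the coding strand (reverse complement of the template) with T→U. Reverse complement of GAACAATTAAATGTCCCGTAGCAGGGAACGACCGTAACTCCCGACCGAGCACATAGAGCGGAGTGAAACG is CGTTTCACTCCGCTCTATGTGCTCGGTCGGGAGTTACGGTCGTTCCCTGCTACGGGACATTTAATTGTTC; then T→U.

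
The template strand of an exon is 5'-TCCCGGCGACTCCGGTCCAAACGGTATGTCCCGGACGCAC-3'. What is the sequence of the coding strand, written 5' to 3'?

The coding strand is complementary and antiparallel to the template: take the complement (A↔T, G↔C) and reverse.

5'-GTGCGTCCGGGACATACCGTTTGGACCGGAGTCGCCGGGA-3'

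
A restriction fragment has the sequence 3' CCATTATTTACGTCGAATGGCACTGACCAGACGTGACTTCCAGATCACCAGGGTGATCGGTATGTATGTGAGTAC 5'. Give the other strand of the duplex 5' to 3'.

5′-GGTAATAAATGCAGCTTACCGTGACTGGTCTGCACTGAAGGTCTAGTGGTCCCACTAGCCATACATACACTCATG-3′

The strand is given 3'→5', so its complement runs 5'→3' in the same left-to-right order: pair each base A↔T, G↔C.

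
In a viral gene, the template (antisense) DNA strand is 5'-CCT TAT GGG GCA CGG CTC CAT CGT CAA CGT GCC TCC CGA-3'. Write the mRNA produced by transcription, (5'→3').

5'-UCGGGAGGCACGUUGACGAUGGAGCCGUGCCCCAUAAGG-3'

RNA polymerase reads the template 3'→5' and synthesizes mRNA 5'→3' by base-pairing (A→U, T→A, G↔C). The complement of the template is GGAATACCCCGTGCCGAGGTAGCAGTTGCACGGAGGGCT; antiparallel, so 5'→3' the coding strand is TCGGGAGGCACGTTGACGATGGAGCCGTGCCCCATAAGG. Replace T with U for the mRNA.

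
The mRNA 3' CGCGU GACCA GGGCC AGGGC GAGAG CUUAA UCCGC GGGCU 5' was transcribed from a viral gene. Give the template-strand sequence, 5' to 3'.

5'-GCGCACTGGTCCCGGTCCCGCTCTCGAATTAGGCGCCCGA-3'

Written 5'→3' the mRNA is UCGGGCGCCUAAUUCGAGAGCGGGACCGGGACCAGUGCGC, so the coding DNA strand is TCGGGCGCCTAATTCGAGAGCGGGACCGGGACCAGTGCGC. The template is its reverse complement.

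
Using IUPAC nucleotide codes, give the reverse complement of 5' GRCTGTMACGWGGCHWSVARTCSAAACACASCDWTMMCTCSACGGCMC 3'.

Standard pairs A↔T, G↔C; ambiguity codes pair R↔Y, M↔K, W↔W, S↔S, D↔H, V↔B. Complement (CYGACAKTGCWCCGDWSBTYAGSTTTGTGTSGHWAKKGAGSTGCCGKG), then reverse for 5'→3'.

5'-GKGCCGTSGAGKKAWHGSTGTGTTTSGAYTBSWDGCCWCGTKACAGYC-3'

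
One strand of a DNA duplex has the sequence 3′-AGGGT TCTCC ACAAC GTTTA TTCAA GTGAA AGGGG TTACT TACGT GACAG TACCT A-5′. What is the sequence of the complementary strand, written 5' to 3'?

5'-TCCCAAGAGGTGTTGCAAATAAGTTCACTTTCCCCAATGAATGCACTGTCATGGAT-3'

The strand is given 3'→5', so its complement runs 5'→3' in the same left-to-right order: pair each base A↔T, G↔C.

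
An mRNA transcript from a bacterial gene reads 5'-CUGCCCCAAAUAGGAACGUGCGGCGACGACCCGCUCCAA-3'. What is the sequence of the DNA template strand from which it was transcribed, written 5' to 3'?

Replace U with T to get the coding DNA strand: CTGCCCCAAATAGGAACGTGCGGCGACGACCCGCTCCAA. The template strand is its reverse complement (complement GACGGGGTTTATCCTTGCACGCCGCTGCTGGGCGAGGTT, then reverse).

5'-TTGGAGCGGGTCGTCGCCGCACGTTCCTATTTGGGGCAG-3'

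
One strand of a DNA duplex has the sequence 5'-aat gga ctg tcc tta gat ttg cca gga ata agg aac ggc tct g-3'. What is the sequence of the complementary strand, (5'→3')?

5'-CAGAGCCGTTCCTTATTCCTGGCAAATCTAAGGACAGTCCATT-3'

The complement of AATGGACTGTCCTTAGATTTGCCAGGAATAAGGAACGGCTCTG is TTACCTGACAGGAATCTAAACGGTCCTTATTCCTTGCCGAGAC (A↔T, G↔C). DNA strands are antiparallel, so the complementary strand runs 3'→5'; reversing gives the 5'→3' form.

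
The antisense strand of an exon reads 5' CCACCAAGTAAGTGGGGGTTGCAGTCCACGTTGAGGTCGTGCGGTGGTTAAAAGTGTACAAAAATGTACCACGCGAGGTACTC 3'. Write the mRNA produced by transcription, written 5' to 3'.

5'-GAGUACCUCGCGUGGUACAUUUUUGUACACUUUUAACCACCGCACGACCUCAACGUGGACUGCAACCCCCACUUACUUGGUGG-3'

RNA polymerase reads the template 3'→5' and synthesizes mRNA 5'→3' by base-pairing (A→U, T→A, G↔C). The complement of the template is GGTGGTTCATTCACCCCCAACGTCAGGTGCAACTCCAGCACGCCACCAATTTTCACATGTTTTTACATGGTGCGCTCCATGAG; antiparallel, so 5'→3' the coding strand is GAGTACCTCGCGTGGTACATTTTTGTACACTTTTAACCACCGCACGACCTCAACGTGGACTGCAACCCCCACTTACTTGGTGG. Replace T with U for the mRNA.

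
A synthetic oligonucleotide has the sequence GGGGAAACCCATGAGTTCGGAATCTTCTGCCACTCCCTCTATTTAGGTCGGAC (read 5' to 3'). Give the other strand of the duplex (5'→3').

5'-GTCCGACCTAAATAGAGGGAGTGGCAGAAGATTCCGAACTCATGGGTTTCCCC-3'

The complement of GGGGAAACCCATGAGTTCGGAATCTTCTGCCACTCCCTCTATTTAGGTCGGAC is CCCCTTTGGGTACTCAAGCCTTAGAAGACGGTGAGGGAGATAAATCCAGCCTG (A↔T, G↔C). DNA strands are antiparallel, so the complementary strand runs 3'→5'; reversing gives the 5'→3' form.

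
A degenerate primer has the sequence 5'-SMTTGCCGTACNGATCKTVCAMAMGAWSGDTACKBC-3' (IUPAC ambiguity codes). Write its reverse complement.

5'-GVMGTAHCSWTCKTKTGBAMGATCNGTACGGCAAKS-3'

Standard pairs A↔T, G↔C; ambiguity codes pair M↔K, W↔W, S↔S, B↔V, D↔H, N↔N. Complement (SKAACGGCATGNCTAGMABGTKTKCTWSCHATGMVG), then reverse for 5'→3'.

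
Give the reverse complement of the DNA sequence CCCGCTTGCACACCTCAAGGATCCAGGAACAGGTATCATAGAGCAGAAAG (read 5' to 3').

Reading the sequence 3'→5' and pairing each base (A↔T, G↔C) gives the reverse complement directly.

5'-CTTTCTGCTCTATGATACCTGTTCCTGGATCCTTGAGGTGTGCAAGCGGG-3'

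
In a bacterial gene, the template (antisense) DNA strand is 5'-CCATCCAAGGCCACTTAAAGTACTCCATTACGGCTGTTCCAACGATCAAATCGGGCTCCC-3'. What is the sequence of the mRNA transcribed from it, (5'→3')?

5′-GGGAGCCCGAUUUGAUCGUUGGAACAGCCGUAAUGGAGUACUUUAAGUGGCCUUGGAUGG-3′

The mRNA has the sequence of the coding strand (reverse complement of the template) with T→U. Reverse complement of CCATCCAAGGCCACTTAAAGTACTCCATTACGGCTGTTCCAACGATCAAATCGGGCTCCC is GGGAGCCCGATTTGATCGTTGGAACAGCCGTAATGGAGTACTTTAAGTGGCCTTGGATGG; then T→U.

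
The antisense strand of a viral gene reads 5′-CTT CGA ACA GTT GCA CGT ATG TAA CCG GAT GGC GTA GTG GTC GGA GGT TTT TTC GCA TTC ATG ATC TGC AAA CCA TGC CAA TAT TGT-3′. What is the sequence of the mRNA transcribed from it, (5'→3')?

5'-ACAAUAUUGGCAUGGUUUGCAGAUCAUGAAUGCGAAAAAACCUCCGACCACUACGCCAUCCGGUUACAUACGUGCAACUGUUCGAAG-3'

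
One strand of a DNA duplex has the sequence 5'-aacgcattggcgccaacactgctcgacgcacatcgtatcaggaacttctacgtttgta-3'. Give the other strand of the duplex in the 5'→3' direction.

5'-TACAAACGTAGAAGTTCCTGATACGATGTGCGTCGAGCAGTGTTGGCGCCAATGCGTT-3'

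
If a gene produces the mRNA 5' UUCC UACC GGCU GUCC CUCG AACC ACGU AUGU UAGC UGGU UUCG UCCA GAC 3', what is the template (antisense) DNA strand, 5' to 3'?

Replace U with T to get the coding DNA strand: TTCCTACCGGCTGTCCCTCGAACCACGTATGTTAGCTGGTTTCGTCCAGAC. The template strand is its reverse complement (complement AAGGATGGCCGACAGGGAGCTTGGTGCATACAATCGACCAAAGCAGGTCTG, then reverse).

5'-GTCTGGACGAAACCAGCTAACATACGTGGTTCGAGGGACAGCCGGTAGGAA-3'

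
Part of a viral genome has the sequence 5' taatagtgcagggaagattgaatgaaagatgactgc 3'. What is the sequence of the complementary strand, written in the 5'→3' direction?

5'-GCAGTCATCTTTCATTCAATCTTCCCTGCACTATTA-3'

Pairing A↔T and G↔C gives ATTATCACGTCCCTTCTAACTTACTTTCTACTGACG, running 3'→5'. Reverse for the 5'→3' convention.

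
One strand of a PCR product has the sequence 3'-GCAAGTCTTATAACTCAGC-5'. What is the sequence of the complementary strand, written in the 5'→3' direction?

The strand is given 3'→5', so its complement runs 5'→3' in the same left-to-right order: pair each base A↔T, G↔C.

5'-CGTTCAGAATATTGAGTCG-3'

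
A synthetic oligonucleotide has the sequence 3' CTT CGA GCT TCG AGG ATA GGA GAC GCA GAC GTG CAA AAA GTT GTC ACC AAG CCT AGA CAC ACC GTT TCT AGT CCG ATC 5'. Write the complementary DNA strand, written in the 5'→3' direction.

5'-GAAGCTCGAAGCTCCTATCCTCTGCGTCTGCACGTTTTTCAACAGTGGTTCGGATCTGTGTGGCAAAGATCAGGCTAG-3'

The strand is given 3'→5', so its complement runs 5'→3' in the same left-to-right order: pair each base A↔T, G↔C.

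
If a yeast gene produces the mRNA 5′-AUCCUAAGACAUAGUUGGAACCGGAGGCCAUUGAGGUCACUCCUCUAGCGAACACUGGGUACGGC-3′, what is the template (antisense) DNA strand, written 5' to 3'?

5'-GCCGTACCCAGTGTTCGCTAGAGGAGTGACCTCAATGGCCTCCGGTTCCAACTATGTCTTAGGAT-3'

Replace U with T to get the coding DNA strand: ATCCTAAGACATAGTTGGAACCGGAGGCCATTGAGGTCACTCCTCTAGCGAACACTGGGTACGGC. The template strand is its reverse complement (complement TAGGATTCTGTATCAACCTTGGCCTCCGGTAACTCCAGTGAGGAGATCGCTTGTGACCCATGCCG, then reverse).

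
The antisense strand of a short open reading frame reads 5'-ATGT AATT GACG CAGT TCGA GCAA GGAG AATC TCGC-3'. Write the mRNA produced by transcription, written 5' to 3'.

5'-GCGAGAUUCUCCUUGCUCGAACUGCGUCAAUUACAU-3'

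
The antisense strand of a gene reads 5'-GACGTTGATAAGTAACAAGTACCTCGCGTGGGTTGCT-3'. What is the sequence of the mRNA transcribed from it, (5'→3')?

The mRNA has the sequence of the coding strand (reverse complement of the template) with T→U. Reverse complement of GACGTTGATAAGTAACAAGTACCTCGCGTGGGTTGCT is AGCAACCCACGCGAGGTACTTGTTACTTATCAACGTC; then T→U.

5′-AGCAACCCACGCGAGGUACUUGUUACUUAUCAACGUC-3′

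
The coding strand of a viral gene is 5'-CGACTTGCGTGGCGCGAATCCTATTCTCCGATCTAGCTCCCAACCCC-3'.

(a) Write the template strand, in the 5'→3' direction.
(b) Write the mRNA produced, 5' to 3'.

(a) The template strand is the reverse complement of the coding strand: complement GCTGAACGCACCGCGCTTAGGATAAGAGGCTAGATCGAGGGTTGGGG, then reverse.
(b) mRNA matches the coding strand with T→U.

(a) 5'-GGGGTTGGGAGCTAGATCGGAGAATAGGATTCGCGCCACGCAAGTCG-3'
(b) 5′-CGACUUGCGUGGCGCGAAUCCUAUUCUCCGAUCUAGCUCCCAACCCC-3′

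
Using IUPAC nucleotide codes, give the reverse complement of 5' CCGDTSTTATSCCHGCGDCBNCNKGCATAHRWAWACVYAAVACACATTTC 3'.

Standard pairs A↔T, G↔C; ambiguity codes pair R↔Y, K↔M, W↔W, S↔S, B↔V, D↔H, N↔N. Complement (GGCHASAATASGGDCGCHGVNGNMCGTATDYWTWTGBRTTBTGTGTAAAG), then reverse for 5'→3'.

5'-GAAATGTGTBTTRBGTWTWYDTATGCMNGNVGHCGCDGGSATAASAHCGG-3'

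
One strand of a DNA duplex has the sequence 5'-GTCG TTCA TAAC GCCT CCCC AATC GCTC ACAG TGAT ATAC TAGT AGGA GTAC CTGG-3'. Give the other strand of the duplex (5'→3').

5'-CCAGGTACTCCTACTAGTATATCACTGTGAGCGATTGGGGAGGCGTTATGAACGAC-3'

Pairing A↔T and G↔C gives CAGCAAGTATTGCGGAGGGGTTAGCGAGTGTCACTATATGATCATCCTCATGGACC, running 3'→5'. Reverse for the 5'→3' convention.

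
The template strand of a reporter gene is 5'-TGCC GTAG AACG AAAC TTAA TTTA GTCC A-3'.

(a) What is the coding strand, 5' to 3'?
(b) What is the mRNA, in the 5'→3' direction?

(a) The coding strand is the reverse complement of the template: complement ACGGCATCTTGCTTTGAATTAAATCAGGT, then reverse.
(b) mRNA has the coding-strand sequence with T→U.

(a) 5'-TGGACTAAATTAAGTTTCGTTCTACGGCA-3'
(b) 5'-UGGACUAAAUUAAGUUUCGUUCUACGGCA-3'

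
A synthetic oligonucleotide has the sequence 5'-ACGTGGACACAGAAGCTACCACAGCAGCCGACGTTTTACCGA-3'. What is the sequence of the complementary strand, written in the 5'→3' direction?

5'-TCGGTAAAACGTCGGCTGCTGTGGTAGCTTCTGTGTCCACGT-3'

Pairing A↔T and G↔C gives TGCACCTGTGTCTTCGATGGTGTCGTCGGCTGCAAAATGGCT, running 3'→5'. Reverse for the 5'→3' convention.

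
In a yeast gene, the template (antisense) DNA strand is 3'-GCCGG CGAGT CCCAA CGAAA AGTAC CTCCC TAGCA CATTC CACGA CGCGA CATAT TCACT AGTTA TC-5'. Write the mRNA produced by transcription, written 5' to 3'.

5'-CGGCCGCUCAGGGUUGCUUUUCAUGGAGGGAUCGUGUAAGGUGCUGCGCUGUAUAAGUGAUCAAUAG-3'

Reading the template 3'→5' as shown, RNA polymerase pairs each base (A→U, T→A, G↔C) to build mRNA 5'→3' directly.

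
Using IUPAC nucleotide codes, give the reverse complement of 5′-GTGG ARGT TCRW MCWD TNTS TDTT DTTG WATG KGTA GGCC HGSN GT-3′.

5'-ACNSCDGGCCTACMCATWCAAHAAHASANAHWGKWYGAACYTCCAC-3'

Standard pairs A↔T, G↔C; ambiguity codes pair R↔Y, M↔K, W↔W, S↔S, D↔H, N↔N. Complement (CACCTYCAAGYWKGWHANASAHAAHAACWTACMCATCCGGDCSNCA), then reverse for 5'→3'.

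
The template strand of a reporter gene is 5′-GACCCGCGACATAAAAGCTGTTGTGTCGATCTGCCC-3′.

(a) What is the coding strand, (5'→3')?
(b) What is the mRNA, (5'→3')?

(a) 5'-GGGCAGATCGACACAACAGCTTTTATGTCGCGGGTC-3'
(b) 5'-GGGCAGAUCGACACAACAGCUUUUAUGUCGCGGGUC-3'

(a) The coding strand is the reverse complement of the template: complement CTGGGCGCTGTATTTTCGACAACACAGCTAGACGGG, then reverse.
(b) mRNA has the coding-strand sequence with T→U.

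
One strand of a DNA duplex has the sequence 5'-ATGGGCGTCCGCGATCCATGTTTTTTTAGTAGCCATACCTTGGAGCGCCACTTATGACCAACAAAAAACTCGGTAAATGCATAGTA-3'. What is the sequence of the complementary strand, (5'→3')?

5'-TACTATGCATTTACCGAGTTTTTTGTTGGTCATAAGTGGCGCTCCAAGGTATGGCTACTAAAAAAACATGGATCGCGGACGCCCAT-3'

Pairing A↔T and G↔C gives TACCCGCAGGCGCTAGGTACAAAAAAATCATCGGTATGGAACCTCGCGGTGAATACTGGTTGTTTTTTGAGCCATTTACGTATCAT, running 3'→5'. Reverse for the 5'→3' convention.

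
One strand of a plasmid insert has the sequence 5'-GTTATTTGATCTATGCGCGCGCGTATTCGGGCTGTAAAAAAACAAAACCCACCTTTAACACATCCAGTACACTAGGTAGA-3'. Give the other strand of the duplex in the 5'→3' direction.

Pairing A↔T and G↔C gives CAATAAACTAGATACGCGCGCGCATAAGCCCGACATTTTTTTGTTTTGGGTGGAAATTGTGTAGGTCATGTGATCCATCT, running 3'→5'. Reverse for the 5'→3' convention.

5'-TCTACCTAGTGTACTGGATGTGTTAAAGGTGGGTTTTGTTTTTTTACAGCCCGAATACGCGCGCGCATAGATCAAATAAC-3'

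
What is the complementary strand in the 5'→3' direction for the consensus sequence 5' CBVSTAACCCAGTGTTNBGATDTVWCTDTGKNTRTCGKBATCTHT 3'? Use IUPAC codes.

Standard pairs A↔T, G↔C; ambiguity codes pair R↔Y, K↔M, W↔W, S↔S, B↔V, D↔H, N↔N. Complement (GVBSATTGGGTCACAANVCTAHABWGAHACMNAYAGCMVTAGADA), then reverse for 5'→3'.

5′-ADAGATVMCGAYANMCAHAGWBAHATCVNAACACTGGGTTASBVG-3′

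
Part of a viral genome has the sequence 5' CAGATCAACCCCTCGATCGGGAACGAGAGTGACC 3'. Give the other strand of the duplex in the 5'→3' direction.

5′-GGTCACTCTCGTTCCCGATCGAGGGGTTGATCTG-3′

Pairing A↔T and G↔C gives GTCTAGTTGGGGAGCTAGCCCTTGCTCTCACTGG, running 3'→5'. Reverse for the 5'→3' convention.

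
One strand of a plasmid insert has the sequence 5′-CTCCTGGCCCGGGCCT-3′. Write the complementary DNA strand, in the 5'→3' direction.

Pairing A↔T and G↔C gives GAGGACCGGGCCCGGA, running 3'→5'. Reverse for the 5'→3' convention.

5'-AGGCCCGGGCCAGGAG-3'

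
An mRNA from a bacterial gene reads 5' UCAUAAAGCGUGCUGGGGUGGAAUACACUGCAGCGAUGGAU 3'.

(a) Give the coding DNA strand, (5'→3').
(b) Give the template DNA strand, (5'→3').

(a) 5′-TCATAAAGCGTGCTGGGGTGGAATACACTGCAGCGATGGAT-3′
(b) 5'-ATCCATCGCTGCAGTGTATTCCACCCCAGCACGCTTTATGA-3'

(a) The coding strand matches the mRNA with U→T.
(b) The template strand is the reverse complement of the coding strand.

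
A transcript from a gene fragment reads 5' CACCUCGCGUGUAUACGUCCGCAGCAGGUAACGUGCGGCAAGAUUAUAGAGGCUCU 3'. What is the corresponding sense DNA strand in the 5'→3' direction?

The coding DNA strand has the same 5'→3' sequence as the mRNA with U replaced by T.

5'-CACCTCGCGTGTATACGTCCGCAGCAGGTAACGTGCGGCAAGATTATAGAGGCTCT-3'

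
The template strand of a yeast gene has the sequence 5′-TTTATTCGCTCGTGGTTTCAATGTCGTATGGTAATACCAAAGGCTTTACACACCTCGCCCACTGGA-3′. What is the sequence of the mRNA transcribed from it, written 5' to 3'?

5′-UCCAGUGGGCGAGGUGUGUAAAGCCUUUGGUAUUACCAUACGACAUUGAAACCACGAGCGAAUAAA-3′

RNA polymerase reads the template 3'→5' and synthesizes mRNA 5'→3' by base-pairing (A→U, T→A, G↔C). The complement of the template is AAATAAGCGAGCACCAAAGTTACAGCATACCATTATGGTTTCCGAAATGTGTGGAGCGGGTGACCT; antiparallel, so 5'→3' the coding strand is TCCAGTGGGCGAGGTGTGTAAAGCCTTTGGTATTACCATACGACATTGAAACCACGAGCGAATAAA. Replace T with U for the mRNA.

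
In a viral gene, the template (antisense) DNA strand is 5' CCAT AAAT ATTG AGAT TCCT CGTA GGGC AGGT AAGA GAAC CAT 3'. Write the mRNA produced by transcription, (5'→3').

5'-AUGGUUCUCUUACCUGCCCUACGAGGAAUCUCAAUAUUUAUGG-3'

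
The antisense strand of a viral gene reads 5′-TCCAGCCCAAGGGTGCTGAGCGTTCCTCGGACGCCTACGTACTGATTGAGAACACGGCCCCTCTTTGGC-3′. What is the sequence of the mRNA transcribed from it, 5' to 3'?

5'-GCCAAAGAGGGGCCGUGUUCUCAAUCAGUACGUAGGCGUCCGAGGAACGCUCAGCACCCUUGGGCUGGA-3'

The mRNA has the sequence of the coding strand (reverse complement of the template) with T→U. Reverse complement of TCCAGCCCAAGGGTGCTGAGCGTTCCTCGGACGCCTACGTACTGATTGAGAACACGGCCCCTCTTTGGC is GCCAAAGAGGGGCCGTGTTCTCAATCAGTACGTAGGCGTCCGAGGAACGCTCAGCACCCTTGGGCTGGA; then T→U.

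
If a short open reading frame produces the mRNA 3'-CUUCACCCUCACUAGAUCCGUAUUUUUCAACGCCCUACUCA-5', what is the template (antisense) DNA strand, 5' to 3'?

Written 5'→3' the mRNA is ACUCAUCCCGCAACUUUUUAUGCCUAGAUCACUCCCACUUC, so the coding DNA strand is ACTCATCCCGCAACTTTTTATGCCTAGATCACTCCCACTTC. The template is its reverse complement.

5'-GAAGTGGGAGTGATCTAGGCATAAAAAGTTGCGGGATGAGT-3'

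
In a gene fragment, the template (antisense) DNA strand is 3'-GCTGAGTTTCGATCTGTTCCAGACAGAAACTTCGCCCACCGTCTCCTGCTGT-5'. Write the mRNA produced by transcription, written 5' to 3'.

5'-CGACUCAAAGCUAGACAAGGUCUGUCUUUGAAGCGGGUGGCAGAGGACGACA-3'

Reading the template 3'→5' as shown, RNA polymerase pairs each base (A→U, T→A, G↔C) to build mRNA 5'→3' directly.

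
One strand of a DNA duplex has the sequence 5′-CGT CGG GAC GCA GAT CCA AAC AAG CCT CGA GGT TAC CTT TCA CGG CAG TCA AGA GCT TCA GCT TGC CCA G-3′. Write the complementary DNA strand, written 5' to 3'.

5'-CTGGGCAAGCTGAAGCTCTTGACTGCCGTGAAAGGTAACCTCGAGGCTTGTTTGGATCTGCGTCCCGACG-3'

Pairing A↔T and G↔C gives GCAGCCCTGCGTCTAGGTTTGTTCGGAGCTCCAATGGAAAGTGCCGTCAGTTCTCGAAGTCGAACGGGTC, running 3'→5'. Reverse for the 5'→3' convention.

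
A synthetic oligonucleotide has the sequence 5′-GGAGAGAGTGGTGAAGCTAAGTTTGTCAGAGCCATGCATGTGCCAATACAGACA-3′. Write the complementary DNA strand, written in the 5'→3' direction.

Pairing A↔T and G↔C gives CCTCTCTCACCACTTCGATTCAAACAGTCTCGGTACGTACACGGTTATGTCTGT, running 3'→5'. Reverse for the 5'→3' convention.

5′-TGTCTGTATTGGCACATGCATGGCTCTGACAAACTTAGCTTCACCACTCTCTCC-3′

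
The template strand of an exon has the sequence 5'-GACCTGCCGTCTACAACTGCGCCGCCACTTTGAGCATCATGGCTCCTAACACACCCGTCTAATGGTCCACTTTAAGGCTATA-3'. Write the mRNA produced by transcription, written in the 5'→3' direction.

5′-UAUAGCCUUAAAGUGGACCAUUAGACGGGUGUGUUAGGAGCCAUGAUGCUCAAAGUGGCGGCGCAGUUGUAGACGGCAGGUC-3′

RNA polymerase reads the template 3'→5' and synthesizes mRNA 5'→3' by base-pairing (A→U, T→A, G↔C). The complement of the template is CTGGACGGCAGATGTTGACGCGGCGGTGAAACTCGTAGTACCGAGGATTGTGTGGGCAGATTACCAGGTGAAATTCCGATAT; antiparallel, so 5'→3' the coding strand is TATAGCCTTAAAGTGGACCATTAGACGGGTGTGTTAGGAGCCATGATGCTCAAAGTGGCGGCGCAGTTGTAGACGGCAGGTC. Replace T with U for the mRNA.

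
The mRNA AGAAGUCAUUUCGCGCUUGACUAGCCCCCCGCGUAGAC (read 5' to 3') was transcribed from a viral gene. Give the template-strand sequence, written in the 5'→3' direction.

Replace U with T to get the coding DNA strand: AGAAGTCATTTCGCGCTTGACTAGCCCCCCGCGTAGAC. The template strand is its reverse complement (complement TCTTCAGTAAAGCGCGAACTGATCGGGGGGCGCATCTG, then reverse).

5'-GTCTACGCGGGGGGCTAGTCAAGCGCGAAATGACTTCT-3'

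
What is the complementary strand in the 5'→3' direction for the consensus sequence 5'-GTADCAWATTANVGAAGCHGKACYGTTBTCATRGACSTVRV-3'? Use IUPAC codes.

Standard pairs A↔T, G↔C; ambiguity codes pair R↔Y, K↔M, W↔W, S↔S, B↔V, D↔H, N↔N. Complement (CATHGTWTAATNBCTTCGDCMTGRCAAVAGTAYCTGSABYB), then reverse for 5'→3'.

5′-BYBASGTCYATGAVAACRGTMCDGCTTCBNTAATWTGHTAC-3′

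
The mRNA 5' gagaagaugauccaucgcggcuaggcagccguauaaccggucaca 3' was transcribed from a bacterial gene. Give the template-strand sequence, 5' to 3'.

5'-TGTGACCGGTTATACGGCTGCCTAGCCGCGATGGATCATCTTCTC-3'

Replace U with T to get the coding DNA strand: GAGAAGATGATCCATCGCGGCTAGGCAGCCGTATAACCGGTCACA. The template strand is its reverse complement (complement CTCTTCTACTAGGTAGCGCCGATCCGTCGGCATATTGGCCAGTGT, then reverse).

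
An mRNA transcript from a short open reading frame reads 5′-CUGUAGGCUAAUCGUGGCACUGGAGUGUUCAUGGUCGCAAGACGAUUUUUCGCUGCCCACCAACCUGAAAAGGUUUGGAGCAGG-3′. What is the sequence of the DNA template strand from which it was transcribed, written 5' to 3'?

Replace U with T to get the coding DNA strand: CTGTAGGCTAATCGTGGCACTGGAGTGTTCATGGTCGCAAGACGATTTTTCGCTGCCCACCAACCTGAAAAGGTTTGGAGCAGG. The template strand is its reverse complement (complement GACATCCGATTAGCACCGTGACCTCACAAGTACCAGCGTTCTGCTAAAAAGCGACGGGTGGTTGGACTTTTCCAAACCTCGTCC, then reverse).

5′-CCTGCTCCAAACCTTTTCAGGTTGGTGGGCAGCGAAAAATCGTCTTGCGACCATGAACACTCCAGTGCCACGATTAGCCTACAG-3′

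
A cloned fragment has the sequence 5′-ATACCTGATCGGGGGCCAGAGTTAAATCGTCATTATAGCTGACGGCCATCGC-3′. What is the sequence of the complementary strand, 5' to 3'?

The complement of ATACCTGATCGGGGGCCAGAGTTAAATCGTCATTATAGCTGACGGCCATCGC is TATGGACTAGCCCCCGGTCTCAATTTAGCAGTAATATCGACTGCCGGTAGCG (A↔T, G↔C). DNA strands are antiparallel, so the complementary strand runs 3'→5'; reversing gives the 5'→3' form.

5'-GCGATGGCCGTCAGCTATAATGACGATTTAACTCTGGCCCCCGATCAGGTAT-3'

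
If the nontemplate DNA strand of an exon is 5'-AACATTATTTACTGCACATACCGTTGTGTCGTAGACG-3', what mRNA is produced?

mRNA has the coding-strand sequence with U in place of T.

5'-AACAUUAUUUACUGCACAUACCGUUGUGUCGUAGACG-3'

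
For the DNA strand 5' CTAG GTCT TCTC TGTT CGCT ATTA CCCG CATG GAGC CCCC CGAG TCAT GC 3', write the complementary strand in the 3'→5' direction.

3'-GATCCAGAAGAGACAAGCGATAATGGGCGTACCTCGGGGGGCTCAGTACG-5'

Base-pairing A↔T, G↔C gives the complement. The complementary strand is antiparallel, so paired with a 5'→3' strand it runs 3'→5'.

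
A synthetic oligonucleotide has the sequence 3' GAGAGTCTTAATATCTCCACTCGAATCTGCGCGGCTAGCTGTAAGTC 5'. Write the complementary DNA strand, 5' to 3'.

The strand is given 3'→5', so its complement runs 5'→3' in the same left-to-right order: pair each base A↔T, G↔C.

5'-CTCTCAGAATTATAGAGGTGAGCTTAGACGCGCCGATCGACATTCAG-3'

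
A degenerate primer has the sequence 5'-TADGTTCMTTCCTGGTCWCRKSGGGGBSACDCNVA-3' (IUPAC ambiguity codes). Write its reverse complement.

Standard pairs A↔T, G↔C; ambiguity codes pair R↔Y, M↔K, W↔W, S↔S, B↔V, D↔H, N↔N. Complement (ATHCAAGKAAGGACCAGWGYMSCCCCVSTGHGNBT), then reverse for 5'→3'.

5′-TBNGHGTSVCCCCSMYGWGACCAGGAAKGAACHTA-3′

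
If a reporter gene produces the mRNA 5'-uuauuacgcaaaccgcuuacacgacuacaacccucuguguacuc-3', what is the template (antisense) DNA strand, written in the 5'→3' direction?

5'-GAGTACACAGAGGGTTGTAGTCGTGTAAGCGGTTTGCGTAATAA-3'

Replace U with T to get the coding DNA strand: TTATTACGCAAACCGCTTACACGACTACAACCCTCTGTGTACTC. The template strand is its reverse complement (complement AATAATGCGTTTGGCGAATGTGCTGATGTTGGGAGACACATGAG, then reverse).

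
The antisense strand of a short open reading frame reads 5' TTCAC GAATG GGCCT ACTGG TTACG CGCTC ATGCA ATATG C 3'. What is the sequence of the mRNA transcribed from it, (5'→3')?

5'-GCAUAUUGCAUGAGCGCGUAACCAGUAGGCCCAUUCGUGAA-3'

RNA polymerase reads the template 3'→5' and synthesizes mRNA 5'→3' by base-pairing (A→U, T→A, G↔C). The complement of the template is AAGTGCTTACCCGGATGACCAATGCGCGAGTACGTTATACG; antiparallel, so 5'→3' the coding strand is GCATATTGCATGAGCGCGTAACCAGTAGGCCCATTCGTGAA. Replace T with U for the mRNA.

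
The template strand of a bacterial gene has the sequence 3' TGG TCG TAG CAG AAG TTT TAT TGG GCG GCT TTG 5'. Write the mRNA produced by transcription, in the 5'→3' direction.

5'-ACCAGCAUCGUCUUCAAAAUAACCCGCCGAAAC-3'

Reading the template 3'→5' as shown, RNA polymerase pairs each base (A→U, T→A, G↔C) to build mRNA 5'→3' directly.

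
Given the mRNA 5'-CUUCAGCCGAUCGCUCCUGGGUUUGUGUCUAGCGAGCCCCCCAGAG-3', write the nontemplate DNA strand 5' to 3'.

5'-CTTCAGCCGATCGCTCCTGGGTTTGTGTCTAGCGAGCCCCCCAGAG-3'

The coding DNA strand has the same 5'→3' sequence as the mRNA with U replaced by T.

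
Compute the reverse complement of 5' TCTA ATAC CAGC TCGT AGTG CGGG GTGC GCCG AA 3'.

5'-TTCGGCGCACCCCGCACTACGAGCTGGTATTAGA-3'

Reading the sequence 3'→5' and pairing each base (A↔T, G↔C) gives the reverse complement directly.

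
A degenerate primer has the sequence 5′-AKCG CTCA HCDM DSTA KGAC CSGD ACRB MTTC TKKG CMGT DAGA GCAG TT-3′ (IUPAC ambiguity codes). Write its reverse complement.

Standard pairs A↔T, G↔C; ambiguity codes pair R↔Y, M↔K, S↔S, B↔V, D↔H. Complement (TMGCGAGTDGHKHSATMCTGGSCHTGYVKAAGAMMCGKCAHTCTCGTCAA), then reverse for 5'→3'.

5'-AACTGCTCTHACKGCMMAGAAKVYGTHCSGGTCMTASHKHGDTGAGCGMT-3'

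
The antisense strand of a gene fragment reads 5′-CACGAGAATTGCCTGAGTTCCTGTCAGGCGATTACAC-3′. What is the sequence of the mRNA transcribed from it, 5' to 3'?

5′-GUGUAAUCGCCUGACAGGAACUCAGGCAAUUCUCGUG-3′

RNA polymerase reads the template 3'→5' and synthesizes mRNA 5'→3' by base-pairing (A→U, T→A, G↔C). The complement of the template is GTGCTCTTAACGGACTCAAGGACAGTCCGCTAATGTG; antiparallel, so 5'→3' the coding strand is GTGTAATCGCCTGACAGGAACTCAGGCAATTCTCGTG. Replace T with U for the mRNA.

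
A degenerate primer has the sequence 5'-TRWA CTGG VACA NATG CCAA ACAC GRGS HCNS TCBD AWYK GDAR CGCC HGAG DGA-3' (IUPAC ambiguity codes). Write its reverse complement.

5'-TCHCTCDGGCGYTHCMRWTHVGASNGDSCYCGTGTTTGGCATNTGTBCCAGTWYA-3'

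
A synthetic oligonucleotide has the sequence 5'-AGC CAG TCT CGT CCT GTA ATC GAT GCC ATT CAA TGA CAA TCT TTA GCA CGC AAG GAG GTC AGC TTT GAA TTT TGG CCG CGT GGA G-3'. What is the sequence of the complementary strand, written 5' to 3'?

5'-CTCCACGCGGCCAAAATTCAAAGCTGACCTCCTTGCGTGCTAAAGATTGTCATTGAATGGCATCGATTACAGGACGAGACTGGCT-3'

The complement of AGCCAGTCTCGTCCTGTAATCGATGCCATTCAATGACAATCTTTAGCACGCAAGGAGGTCAGCTTTGAATTTTGGCCGCGTGGAG is TCGGTCAGAGCAGGACATTAGCTACGGTAAGTTACTGTTAGAAATCGTGCGTTCCTCCAGTCGAAACTTAAAACCGGCGCACCTC (A↔T, G↔C). DNA strands are antiparallel, so the complementary strand runs 3'→5'; reversing gives the 5'→3' form.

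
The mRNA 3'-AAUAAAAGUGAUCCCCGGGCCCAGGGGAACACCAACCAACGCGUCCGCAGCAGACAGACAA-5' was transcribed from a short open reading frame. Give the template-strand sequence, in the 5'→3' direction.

5'-TTATTTTCACTAGGGGCCCGGGTCCCCTTGTGGTTGGTTGCGCAGGCGTCGTCTGTCTGTT-3'

Written 5'→3' the mRNA is AACAGACAGACGACGCCUGCGCAACCAACCACAAGGGGACCCGGGCCCCUAGUGAAAAUAA, so the coding DNA strand is AACAGACAGACGACGCCTGCGCAACCAACCACAAGGGGACCCGGGCCCCTAGTGAAAATAA. The template is its reverse complement.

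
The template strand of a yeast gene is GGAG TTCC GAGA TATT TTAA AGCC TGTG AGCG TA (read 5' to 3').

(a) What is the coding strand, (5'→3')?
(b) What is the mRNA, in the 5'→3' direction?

(a) The coding strand is the reverse complement of the template: complement CCTCAAGGCTCTATAAAATTTCGGACACTCGCAT, then reverse.
(b) mRNA has the coding-strand sequence with T→U.

(a) 5'-TACGCTCACAGGCTTTAAAATATCTCGGAACTCC-3'
(b) 5'-UACGCUCACAGGCUUUAAAAUAUCUCGGAACUCC-3'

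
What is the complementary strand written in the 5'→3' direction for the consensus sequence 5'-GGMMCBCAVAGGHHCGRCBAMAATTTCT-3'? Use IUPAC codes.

5'-AGAAATTKTVGYCGDDCCTBTGVGKKCC-3'

Standard pairs A↔T, G↔C; ambiguity codes pair R↔Y, M↔K, B↔V, H↔D. Complement (CCKKGVGTBTCCDDGCYGVTKTTAAAGA), then reverse for 5'→3'.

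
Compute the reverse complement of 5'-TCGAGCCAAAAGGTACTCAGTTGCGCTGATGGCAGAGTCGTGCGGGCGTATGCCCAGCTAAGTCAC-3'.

Complement each base (A↔T, G↔C): AGCTCGGTTTTCCATGAGTCAACGCGACTACCGTCTCAGCACGCCCGCATACGGGTCGATTCAGTG. Then reverse.

5'-GTGACTTAGCTGGGCATACGCCCGCACGACTCTGCCATCAGCGCAACTGAGTACCTTTTGGCTCGA-3'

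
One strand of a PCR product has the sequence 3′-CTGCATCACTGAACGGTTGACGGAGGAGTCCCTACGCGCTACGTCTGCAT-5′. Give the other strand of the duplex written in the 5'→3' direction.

The strand is given 3'→5', so its complement runs 5'→3' in the same left-to-right order: pair each base A↔T, G↔C.

5'-GACGTAGTGACTTGCCAACTGCCTCCTCAGGGATGCGCGATGCAGACGTA-3'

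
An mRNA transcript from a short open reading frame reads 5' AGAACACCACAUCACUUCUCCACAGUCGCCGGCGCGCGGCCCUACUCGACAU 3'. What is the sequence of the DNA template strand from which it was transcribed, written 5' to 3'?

Replace U with T to get the coding DNA strand: AGAACACCACATCACTTCTCCACAGTCGCCGGCGCGCGGCCCTACTCGACAT. The template strand is its reverse complement (complement TCTTGTGGTGTAGTGAAGAGGTGTCAGCGGCCGCGCGCCGGGATGAGCTGTA, then reverse).

5′-ATGTCGAGTAGGGCCGCGCGCCGGCGACTGTGGAGAAGTGATGTGGTGTTCT-3′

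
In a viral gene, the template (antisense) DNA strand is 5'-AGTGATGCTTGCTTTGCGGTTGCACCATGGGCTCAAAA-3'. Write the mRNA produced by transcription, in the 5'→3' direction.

The mRNA has the sequence of the coding strand (reverse complement of the template) with T→U. Reverse complement of AGTGATGCTTGCTTTGCGGTTGCACCATGGGCTCAAAA is TTTTGAGCCCATGGTGCAACCGCAAAGCAAGCATCACT; then T→U.

5′-UUUUGAGCCCAUGGUGCAACCGCAAAGCAAGCAUCACU-3′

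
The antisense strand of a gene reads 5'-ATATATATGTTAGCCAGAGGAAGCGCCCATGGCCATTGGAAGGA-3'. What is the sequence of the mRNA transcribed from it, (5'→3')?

RNA polymerase reads the template 3'→5' and synthesizes mRNA 5'→3' by base-pairing (A→U, T→A, G↔C). The complement of the template is TATATATACAATCGGTCTCCTTCGCGGGTACCGGTAACCTTCCT; antiparallel, so 5'→3' the coding strand is TCCTTCCAATGGCCATGGGCGCTTCCTCTGGCTAACATATATAT. Replace T with U for the mRNA.

5′-UCCUUCCAAUGGCCAUGGGCGCUUCCUCUGGCUAACAUAUAUAU-3′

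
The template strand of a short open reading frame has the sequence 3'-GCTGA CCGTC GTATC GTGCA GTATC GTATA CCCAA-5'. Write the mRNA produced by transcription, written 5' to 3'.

Reading the template 3'→5' as shown, RNA polymerase pairs each base (A→U, T→A, G↔C) to build mRNA 5'→3' directly.

5'-CGACUGGCAGCAUAGCACGUCAUAGCAUAUGGGUU-3'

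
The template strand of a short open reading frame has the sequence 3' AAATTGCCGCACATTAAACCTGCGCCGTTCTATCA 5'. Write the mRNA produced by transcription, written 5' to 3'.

Reading the template 3'→5' as shown, RNA polymerase pairs each base (A→U, T→A, G↔C) to build mRNA 5'→3' directly.

5'-UUUAACGGCGUGUAAUUUGGACGCGGCAAGAUAGU-3'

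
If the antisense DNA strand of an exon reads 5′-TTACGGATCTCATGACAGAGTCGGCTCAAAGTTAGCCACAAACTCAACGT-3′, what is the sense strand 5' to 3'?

5'-ACGTTGAGTTTGTGGCTAACTTTGAGCCGACTCTGTCATGAGATCCGTAA-3'

The coding strand is complementary and antiparallel to the template: take the complement (A↔T, G↔C) and reverse.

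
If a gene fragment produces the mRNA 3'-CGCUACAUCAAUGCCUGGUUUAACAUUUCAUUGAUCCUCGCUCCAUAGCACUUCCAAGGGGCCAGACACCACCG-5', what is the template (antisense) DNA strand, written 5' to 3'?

Written 5'→3' the mRNA is GCCACCACAGACCGGGGAACCUUCACGAUACCUCGCUCCUAGUUACUUUACAAUUUGGUCCGUAACUACAUCGC, so the coding DNA strand is GCCACCACAGACCGGGGAACCTTCACGATACCTCGCTCCTAGTTACTTTACAATTTGGTCCGTAACTACATCGC. The template is its reverse complement.

5'-GCGATGTAGTTACGGACCAAATTGTAAAGTAACTAGGAGCGAGGTATCGTGAAGGTTCCCCGGTCTGTGGTGGC-3'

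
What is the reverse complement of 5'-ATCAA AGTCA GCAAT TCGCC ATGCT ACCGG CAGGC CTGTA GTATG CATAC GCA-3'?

5'-TGCGTATGCATACTACAGGCCTGCCGGTAGCATGGCGAATTGCTGACTTTGAT-3'

Reading the sequence 3'→5' and pairing each base (A↔T, G↔C) gives the reverse complement directly.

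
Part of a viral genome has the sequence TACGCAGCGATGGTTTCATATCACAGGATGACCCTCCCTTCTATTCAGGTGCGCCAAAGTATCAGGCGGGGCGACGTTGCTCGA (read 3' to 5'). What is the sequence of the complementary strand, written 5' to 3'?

5'-ATGCGTCGCTACCAAAGTATAGTGTCCTACTGGGAGGGAAGATAAGTCCACGCGGTTTCATAGTCCGCCCCGCTGCAACGAGCT-3'

The strand is given 3'→5', so its complement runs 5'→3' in the same left-to-right order: pair each base A↔T, G↔C.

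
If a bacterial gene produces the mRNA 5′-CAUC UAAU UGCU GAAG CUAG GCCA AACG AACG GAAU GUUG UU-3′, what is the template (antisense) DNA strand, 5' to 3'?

Replace U with T to get the coding DNA strand: CATCTAATTGCTGAAGCTAGGCCAAACGAACGGAATGTTGTT. The template strand is its reverse complement (complement GTAGATTAACGACTTCGATCCGGTTTGCTTGCCTTACAACAA, then reverse).

5'-AACAACATTCCGTTCGTTTGGCCTAGCTTCAGCAATTAGATG-3'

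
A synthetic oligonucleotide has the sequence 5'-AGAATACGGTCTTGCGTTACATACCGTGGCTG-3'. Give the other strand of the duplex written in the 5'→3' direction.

The complement of AGAATACGGTCTTGCGTTACATACCGTGGCTG is TCTTATGCCAGAACGCAATGTATGGCACCGAC (A↔T, G↔C). DNA strands are antiparallel, so the complementary strand runs 3'→5'; reversing gives the 5'→3' form.

5′-CAGCCACGGTATGTAACGCAAGACCGTATTCT-3′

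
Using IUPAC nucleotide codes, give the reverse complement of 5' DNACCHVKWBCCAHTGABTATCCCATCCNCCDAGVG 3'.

5′-CBCTHGGNGGATGGGATAVTCADTGGVWMBDGGTNH-3′

Standard pairs A↔T, G↔C; ambiguity codes pair K↔M, W↔W, B↔V, D↔H, N↔N. Complement (HNTGGDBMWVGGTDACTVATAGGGTAGGNGGHTCBC), then reverse for 5'→3'.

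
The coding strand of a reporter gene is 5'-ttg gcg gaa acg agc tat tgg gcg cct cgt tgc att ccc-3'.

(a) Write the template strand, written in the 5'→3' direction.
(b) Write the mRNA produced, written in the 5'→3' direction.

(a) The template strand is the reverse complement of the coding strand: complement AACCGCCTTTGCTCGATAACCCGCGGAGCAACGTAAGGG, then reverse.
(b) mRNA matches the coding strand with T→U.

(a) 5'-GGGAATGCAACGAGGCGCCCAATAGCTCGTTTCCGCCAA-3'
(b) 5'-UUGGCGGAAACGAGCUAUUGGGCGCCUCGUUGCAUUCCC-3'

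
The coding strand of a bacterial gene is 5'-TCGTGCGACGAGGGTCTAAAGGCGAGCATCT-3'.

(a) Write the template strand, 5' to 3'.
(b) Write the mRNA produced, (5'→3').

(a) 5'-AGATGCTCGCCTTTAGACCCTCGTCGCACGA-3'
(b) 5'-UCGUGCGACGAGGGUCUAAAGGCGAGCAUCU-3'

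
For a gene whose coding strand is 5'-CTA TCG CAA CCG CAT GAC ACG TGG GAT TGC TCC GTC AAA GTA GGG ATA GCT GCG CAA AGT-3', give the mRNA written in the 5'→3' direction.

5'-CUAUCGCAACCGCAUGACACGUGGGAUUGCUCCGUCAAAGUAGGGAUAGCUGCGCAAAGU-3'

The mRNA is synthesized from the template strand, so it matches the coding strand with T replaced by U.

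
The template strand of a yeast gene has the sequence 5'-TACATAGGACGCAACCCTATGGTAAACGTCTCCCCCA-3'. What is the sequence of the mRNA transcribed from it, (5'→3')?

The mRNA has the sequence of the coding strand (reverse complement of the template) with T→U. Reverse complement of TACATAGGACGCAACCCTATGGTAAACGTCTCCCCCA is TGGGGGAGACGTTTACCATAGGGTTGCGTCCTATGTA; then T→U.

5'-UGGGGGAGACGUUUACCAUAGGGUUGCGUCCUAUGUA-3'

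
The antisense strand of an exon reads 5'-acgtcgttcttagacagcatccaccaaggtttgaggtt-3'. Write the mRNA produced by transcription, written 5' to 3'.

5'-AACCUCAAACCUUGGUGGAUGCUGUCUAAGAACGACGU-3'

RNA polymerase reads the template 3'→5' and synthesizes mRNA 5'→3' by base-pairing (A→U, T→A, G↔C). The complement of the template is TGCAGCAAGAATCTGTCGTAGGTGGTTCCAAACTCCAA; antiparallel, so 5'→3' the coding strand is AACCTCAAACCTTGGTGGATGCTGTCTAAGAACGACGT. Replace T with U for the mRNA.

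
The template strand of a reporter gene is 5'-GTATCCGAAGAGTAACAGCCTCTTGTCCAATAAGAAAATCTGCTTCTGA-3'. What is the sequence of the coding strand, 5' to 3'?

The coding strand is complementary and antiparallel to the template: take the complement (A↔T, G↔C) and reverse.

5'-TCAGAAGCAGATTTTCTTATTGGACAAGAGGCTGTTACTCTTCGGATAC-3'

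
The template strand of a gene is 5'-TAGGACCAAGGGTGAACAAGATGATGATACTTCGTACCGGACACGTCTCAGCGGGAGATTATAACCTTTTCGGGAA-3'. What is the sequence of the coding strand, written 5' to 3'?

5′-TTCCCGAAAAGGTTATAATCTCCCGCTGAGACGTGTCCGGTACGAAGTATCATCATCTTGTTCACCCTTGGTCCTA-3′

The coding strand is complementary and antiparallel to the template: take the complement (A↔T, G↔C) and reverse.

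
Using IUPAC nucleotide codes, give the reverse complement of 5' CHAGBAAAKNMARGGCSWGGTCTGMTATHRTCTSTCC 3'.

5'-GGASAGAYDATAKCAGACCWSGCCYTKNMTTTVCTDG-3'

Standard pairs A↔T, G↔C; ambiguity codes pair R↔Y, M↔K, W↔W, S↔S, B↔V, H↔D, N↔N. Complement (GDTCVTTTMNKTYCCGSWCCAGACKATADYAGASAGG), then reverse for 5'→3'.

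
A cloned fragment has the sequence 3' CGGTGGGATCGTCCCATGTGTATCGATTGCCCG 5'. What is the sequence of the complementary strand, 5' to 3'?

The strand is given 3'→5', so its complement runs 5'→3' in the same left-to-right order: pair each base A↔T, G↔C.

5′-GCCACCCTAGCAGGGTACACATAGCTAACGGGC-3′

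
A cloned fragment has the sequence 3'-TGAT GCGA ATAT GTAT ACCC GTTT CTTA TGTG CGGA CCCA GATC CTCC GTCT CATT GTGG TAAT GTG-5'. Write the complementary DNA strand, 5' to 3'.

5′-ACTACGCTTATACATATGGGCAAAGAATACACGCCTGGGTCTAGGAGGCAGAGTAACACCATTACAC-3′

The strand is given 3'→5', so its complement runs 5'→3' in the same left-to-right order: pair each base A↔T, G↔C.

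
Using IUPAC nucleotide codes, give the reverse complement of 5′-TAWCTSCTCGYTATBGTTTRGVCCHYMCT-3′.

5'-AGKRDGGBCYAAACVATARCGAGSAGWTA-3'

Standard pairs A↔T, G↔C; ambiguity codes pair R↔Y, M↔K, W↔W, S↔S, B↔V, H↔D. Complement (ATWGASGAGCRATAVCAAAYCBGGDRKGA), then reverse for 5'→3'.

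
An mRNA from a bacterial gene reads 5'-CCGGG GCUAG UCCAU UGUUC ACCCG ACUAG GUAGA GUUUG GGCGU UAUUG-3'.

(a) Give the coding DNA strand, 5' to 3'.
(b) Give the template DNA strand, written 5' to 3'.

(a) 5′-CCGGGGCTAGTCCATTGTTCACCCGACTAGGTAGAGTTTGGGCGTTATTG-3′
(b) 5'-CAATAACGCCCAAACTCTACCTAGTCGGGTGAACAATGGACTAGCCCCGG-3'

(a) The coding strand matches the mRNA with U→T.
(b) The template strand is the reverse complement of the coding strand.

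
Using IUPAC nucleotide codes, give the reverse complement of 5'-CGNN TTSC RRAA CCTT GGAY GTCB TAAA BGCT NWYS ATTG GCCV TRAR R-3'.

Standard pairs A↔T, G↔C; ambiguity codes pair R↔Y, W↔W, S↔S, B↔V, N↔N. Complement (GCNNAASGYYTTGGAACCTRCAGVATTTVCGANWRSTAACCGGBAYTYY), then reverse for 5'→3'.

5'-YYTYABGGCCAATSRWNAGCVTTTAVGACRTCCAAGGTTYYGSAANNCG-3'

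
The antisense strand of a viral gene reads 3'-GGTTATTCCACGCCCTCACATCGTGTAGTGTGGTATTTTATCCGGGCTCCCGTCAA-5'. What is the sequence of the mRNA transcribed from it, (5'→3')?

Reading the template 3'→5' as shown, RNA polymerase pairs each base (A→U, T→A, G↔C) to build mRNA 5'→3' directly.

5'-CCAAUAAGGUGCGGGAGUGUAGCACAUCACACCAUAAAAUAGGCCCGAGGGCAGUU-3'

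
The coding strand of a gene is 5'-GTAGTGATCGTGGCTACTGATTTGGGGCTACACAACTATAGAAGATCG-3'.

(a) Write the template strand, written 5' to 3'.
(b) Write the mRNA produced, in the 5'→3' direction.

(a) 5'-CGATCTTCTATAGTTGTGTAGCCCCAAATCAGTAGCCACGATCACTAC-3'
(b) 5'-GUAGUGAUCGUGGCUACUGAUUUGGGGCUACACAACUAUAGAAGAUCG-3'

(a) The template strand is the reverse complement of the coding strand: complement CATCACTAGCACCGATGACTAAACCCCGATGTGTTGATATCTTCTAGC, then reverse.
(b) mRNA matches the coding strand with T→U.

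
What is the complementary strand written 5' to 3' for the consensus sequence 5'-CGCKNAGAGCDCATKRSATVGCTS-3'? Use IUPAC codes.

Standard pairs A↔T, G↔C; ambiguity codes pair R↔Y, K↔M, S↔S, D↔H, V↔B, N↔N. Complement (GCGMNTCTCGHGTAMYSTABCGAS), then reverse for 5'→3'.

5'-SAGCBATSYMATGHGCTCTNMGCG-3'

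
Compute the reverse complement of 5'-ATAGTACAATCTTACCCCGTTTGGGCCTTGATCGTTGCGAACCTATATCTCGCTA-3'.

Reading the sequence 3'→5' and pairing each base (A↔T, G↔C) gives the reverse complement directly.

5′-TAGCGAGATATAGGTTCGCAACGATCAAGGCCCAAACGGGGTAAGATTGTACTAT-3′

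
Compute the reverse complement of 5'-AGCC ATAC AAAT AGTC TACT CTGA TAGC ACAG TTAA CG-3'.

Reading the sequence 3'→5' and pairing each base (A↔T, G↔C) gives the reverse complement directly.

5'-CGTTAACTGTGCTATCAGAGTAGACTATTTGTATGGCT-3'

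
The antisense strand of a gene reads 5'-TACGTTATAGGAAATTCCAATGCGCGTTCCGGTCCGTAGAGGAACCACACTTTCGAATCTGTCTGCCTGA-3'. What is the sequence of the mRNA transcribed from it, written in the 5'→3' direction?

RNA polymerase reads the template 3'→5' and synthesizes mRNA 5'→3' by base-pairing (A→U, T→A, G↔C). The complement of the template is ATGCAATATCCTTTAAGGTTACGCGCAAGGCCAGGCATCTCCTTGGTGTGAAAGCTTAGACAGACGGACT; antiparallel, so 5'→3' the coding strand is TCAGGCAGACAGATTCGAAAGTGTGGTTCCTCTACGGACCGGAACGCGCATTGGAATTTCCTATAACGTA. Replace T with U for the mRNA.

5'-UCAGGCAGACAGAUUCGAAAGUGUGGUUCCUCUACGGACCGGAACGCGCAUUGGAAUUUCCUAUAACGUA-3'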